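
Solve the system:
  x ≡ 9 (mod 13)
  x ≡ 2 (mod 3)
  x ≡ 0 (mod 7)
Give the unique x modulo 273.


Moduli 13, 3, 7 are pairwise coprime; by CRT there is a unique solution modulo M = 13 · 3 · 7 = 273.
Solve pairwise, accumulating the modulus:
  Start with x ≡ 9 (mod 13).
  Combine with x ≡ 2 (mod 3): since gcd(13, 3) = 1, we get a unique residue mod 39.
    Write x = 9 + 13·t and substitute into x ≡ 2 (mod 3): 13·t ≡ 2 − 9 = -7 (mod 3).
    Reduce coefficients mod 3: 1·t ≡ 2 (mod 3).
    So t ≡ 2 (mod 3).
    Then x = 9 + 13·2 = 35, valid modulo lcm(13, 3) = 39: x ≡ 35 (mod 39).
  Combine with x ≡ 0 (mod 7): since gcd(39, 7) = 1, we get a unique residue mod 273.
    Write x = 35 + 39·t and substitute into x ≡ 0 (mod 7): 39·t ≡ 0 − 35 = -35 (mod 7).
    Reduce coefficients mod 7: 4·t ≡ 0 (mod 7).
    The inverse of 4 mod 7 is 2 (since 4·2 = 8 = 1·7 + 1), so t ≡ 2·0 = 0 ≡ 0 (mod 7).
    Then x = 35 + 39·0 = 35, valid modulo lcm(39, 7) = 273: x ≡ 35 (mod 273).
Verify: 35 mod 13 = 9 ✓, 35 mod 3 = 2 ✓, 35 mod 7 = 0 ✓.

x ≡ 35 (mod 273).


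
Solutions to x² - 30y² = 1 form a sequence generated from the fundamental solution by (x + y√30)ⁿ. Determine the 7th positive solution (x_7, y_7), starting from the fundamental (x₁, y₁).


Step 1: Find the fundamental solution (x₁, y₁) of x² - 30y² = 1.
  Expand √30 as a continued fraction. a₀ = ⌊√30⌋ = 5; iterate m_{k+1} = d_k·a_k − m_k, d_{k+1} = (30 − m_{k+1}²)/d_k, a_{k+1} = ⌊(a₀ + m_{k+1})/d_{k+1}⌋ (starting m₀ = 0, d₀ = 1), with convergents p_k = a_k·p_{k-1} + p_{k-2}, q_k = a_k·q_{k-1} + q_{k-2} (p₋₁ = 1, q₋₁ = 0):
  k = 0: a₀ = 5; p₀/q₀ = 5/1; p₀² − 30·q₀² = 25 − 30 = -5.
  k = 1: m = 5, d = 5, a = ⌊(5 + 5)/5⌋ = 2; p/q = (2·5 + 1)/(2·1 + 0) = 11/2; p² − 30·q² = 121 − 120 = 1.
  The first convergent with p² − 30·q² = 1 gives the fundamental solution (x₁, y₁) = (11, 2).
Step 2: Apply the recurrence (x_{n+1}, y_{n+1}) = (x₁x_n + 30y₁y_n, x₁y_n + y₁x_n) repeatedly.
  From (x_1, y_1) = (11, 2): x_2 = 11·11 + 30·2·2 = 241; y_2 = 11·2 + 2·11 = 44.
  From (x_2, y_2) = (241, 44): x_3 = 11·241 + 30·2·44 = 5291; y_3 = 11·44 + 2·241 = 966.
  From (x_3, y_3) = (5291, 966): x_4 = 11·5291 + 30·2·966 = 116161; y_4 = 11·966 + 2·5291 = 21208.
  From (x_4, y_4) = (116161, 21208): x_5 = 11·116161 + 30·2·21208 = 2550251; y_5 = 11·21208 + 2·116161 = 465610.
  From (x_5, y_5) = (2550251, 465610): x_6 = 11·2550251 + 30·2·465610 = 55989361; y_6 = 11·465610 + 2·2550251 = 10222212.
  From (x_6, y_6) = (55989361, 10222212): x_7 = 11·55989361 + 30·2·10222212 = 1229215691; y_7 = 11·10222212 + 2·55989361 = 224423054.
Step 3: Verify x_7² - 30·y_7² = 1510971215000607481 - 1510971215000607480 = 1 (should be 1). ✓

(x_1, y_1) = (11, 2); (x_7, y_7) = (1229215691, 224423054).


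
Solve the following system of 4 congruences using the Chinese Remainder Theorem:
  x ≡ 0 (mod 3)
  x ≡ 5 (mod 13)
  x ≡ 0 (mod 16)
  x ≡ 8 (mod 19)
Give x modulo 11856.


Product of moduli M = 3 · 13 · 16 · 19 = 11856.
Merge one congruence at a time:
  Start: x ≡ 0 (mod 3).
  Combine with x ≡ 5 (mod 13); new modulus lcm = 39.
    Write x = 0 + 3·t and substitute into x ≡ 5 (mod 13): 3·t ≡ 5 − 0 = 5 (mod 13).
    The inverse of 3 mod 13 is 9 (since 3·9 = 27 = 2·13 + 1), so t ≡ 9·5 = 45 ≡ 6 (mod 13).
    Then x = 0 + 3·6 = 18, valid modulo lcm(3, 13) = 39: x ≡ 18 (mod 39).
  Combine with x ≡ 0 (mod 16); new modulus lcm = 624.
    Write x = 18 + 39·t and substitute into x ≡ 0 (mod 16): 39·t ≡ 0 − 18 = -18 (mod 16).
    Reduce coefficients mod 16: 7·t ≡ 14 (mod 16).
    The inverse of 7 mod 16 is 7 (since 7·7 = 49 = 3·16 + 1), so t ≡ 7·14 = 98 ≡ 2 (mod 16).
    Then x = 18 + 39·2 = 96, valid modulo lcm(39, 16) = 624: x ≡ 96 (mod 624).
  Combine with x ≡ 8 (mod 19); new modulus lcm = 11856.
    Write x = 96 + 624·t and substitute into x ≡ 8 (mod 19): 624·t ≡ 8 − 96 = -88 (mod 19).
    Reduce coefficients mod 19: 16·t ≡ 7 (mod 19).
    The inverse of 16 mod 19 is 6 (since 16·6 = 96 = 5·19 + 1), so t ≡ 6·7 = 42 ≡ 4 (mod 19).
    Then x = 96 + 624·4 = 2592, valid modulo lcm(624, 19) = 11856: x ≡ 2592 (mod 11856).
Verify against each original: 2592 mod 3 = 0, 2592 mod 13 = 5, 2592 mod 16 = 0, 2592 mod 19 = 8.

x ≡ 2592 (mod 11856).


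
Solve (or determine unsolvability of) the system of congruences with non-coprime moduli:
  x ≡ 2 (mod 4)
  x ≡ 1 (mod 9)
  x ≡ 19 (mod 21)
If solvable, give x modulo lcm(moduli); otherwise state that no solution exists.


Moduli 4, 9, 21 are not pairwise coprime, so CRT works modulo lcm(m_i) when all pairwise compatibility conditions hold.
Pairwise compatibility: gcd(m_i, m_j) must divide a_i - a_j for every pair.
Merge one congruence at a time:
  Start: x ≡ 2 (mod 4).
  Combine with x ≡ 1 (mod 9): gcd(4, 9) = 1; 1 - 2 = -1, which IS divisible by 1, so compatible.
    Write x = 2 + 4·t and substitute into x ≡ 1 (mod 9): 4·t ≡ 1 − 2 = -1 (mod 9).
    Reduce coefficients mod 9: 4·t ≡ 8 (mod 9).
    The inverse of 4 mod 9 is 7 (since 4·7 = 28 = 3·9 + 1), so t ≡ 7·8 = 56 ≡ 2 (mod 9).
    Then x = 2 + 4·2 = 10, valid modulo lcm(4, 9) = 36: x ≡ 10 (mod 36).
  Combine with x ≡ 19 (mod 21): gcd(36, 21) = 3; 19 - 10 = 9, which IS divisible by 3, so compatible.
    Write x = 10 + 36·t and substitute into x ≡ 19 (mod 21): 36·t ≡ 19 − 10 = 9 (mod 21).
    Divide the congruence (and modulus) by g = 3: 12·t ≡ 3 (mod 7).
    Reduce coefficients mod 7: 5·t ≡ 3 (mod 7).
    The inverse of 5 mod 7 is 3 (since 5·3 = 15 = 2·7 + 1), so t ≡ 3·3 = 9 ≡ 2 (mod 7).
    Then x = 10 + 36·2 = 82, valid modulo lcm(36, 21) = 252: x ≡ 82 (mod 252).
Verify: 82 mod 4 = 2, 82 mod 9 = 1, 82 mod 21 = 19.

x ≡ 82 (mod 252).


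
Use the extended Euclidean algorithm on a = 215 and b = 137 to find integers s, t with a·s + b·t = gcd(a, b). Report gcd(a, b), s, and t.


Euclidean algorithm on (215, 137) — divide until remainder is 0:
  215 = 1 · 137 + 78
  137 = 1 · 78 + 59
  78 = 1 · 59 + 19
  59 = 3 · 19 + 2
  19 = 9 · 2 + 1
  2 = 2 · 1 + 0
gcd(215, 137) = 1.
Track Bezout coefficients alongside the remainders: start with r₀ = 215 = a·1 + b·0 (s = 1, t = 0) and r₁ = 137 = a·0 + b·1 (s = 0, t = 1); each new remainder r_{k+1} = r_{k-1} − q_k·r_k inherits s_{k+1} = s_{k-1} − q_k·s_k, t_{k+1} = t_{k-1} − q_k·t_k, so r_k = a·s_k + b·t_k at every step:
  q = 1: r = 78, s = 1 − 1·0 = 1, t = 0 − 1·1 = -1  (check: 215·1 + 137·(-1) = 78)
  q = 1: r = 59, s = 0 − 1·1 = -1, t = 1 − 1·(-1) = 2  (check: 215·(-1) + 137·2 = 59)
  q = 1: r = 19, s = 1 − 1·(-1) = 2, t = -1 − 1·2 = -3  (check: 215·2 + 137·(-3) = 19)
  q = 3: r = 2, s = -1 − 3·2 = -7, t = 2 − 3·(-3) = 11  (check: 215·(-7) + 137·11 = 2)
  q = 9: r = 1, s = 2 − 9·(-7) = 65, t = -3 − 9·11 = -102  (check: 215·65 + 137·(-102) = 1)
The row with r = 1 (the gcd) gives the Bezout coefficients s = 65, t = -102.
Result: 215 · (65) + 137 · (-102) = 1.

gcd(215, 137) = 1; s = 65, t = -102 (check: 215·65 + 137·(-102) = 1).


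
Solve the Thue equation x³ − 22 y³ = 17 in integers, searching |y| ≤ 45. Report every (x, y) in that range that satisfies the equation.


The equation is x³ - 22y³ = 17. For fixed y, x³ = 22·y³ + 17, so a solution requires the RHS to be a perfect cube.
Strategy: iterate y from -45 to 45, compute RHS = 22·y³ + 17, and check whether it is a (positive or negative) perfect cube.
Check small values of y:
  y = 0: RHS = 17 is not a perfect cube.
  y = 1: RHS = 39 is not a perfect cube.
  y = -1: RHS = -5 is not a perfect cube.
  y = 2: RHS = 193 is not a perfect cube.
  y = -2: RHS = -159 is not a perfect cube.
  y = 3: RHS = 611 is not a perfect cube.
  y = -3: RHS = -577 is not a perfect cube.
Continuing the search up to |y| = 45 finds no solutions either.
No (x, y) in the scanned range satisfies the equation.

No integer solutions with |y| ≤ 45.


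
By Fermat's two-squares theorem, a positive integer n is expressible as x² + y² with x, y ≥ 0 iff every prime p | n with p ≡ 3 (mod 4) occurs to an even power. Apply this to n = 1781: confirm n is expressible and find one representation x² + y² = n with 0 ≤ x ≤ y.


Step 1: Factor n = 1781 = 13 · 137.
Step 2: Check the mod-4 condition on each prime factor: 13 ≡ 1 (mod 4), exponent 1; 137 ≡ 1 (mod 4), exponent 1.
All primes ≡ 3 (mod 4) appear to even exponent (or don't appear), so by the two-squares theorem n IS expressible as a sum of two squares.
Step 3: Build a representation. Here n = 13 · 137 is a product of primes ≡ 1 (mod 4). Each prime p ≡ 1 (mod 4) is itself a sum of two squares; find a² by testing p − a² for a perfect square:
  13: 13 − 1² = 12, 13 − 2² = 9 = 3² ⇒ 13 = 2² + 3².
  137: 137 − 1² = 136, 137 − 2² = 133, 137 − 3² = 128, 137 − 4² = 121 = 11² ⇒ 137 = 4² + 11².
  Combine using the Brahmagupta–Fibonacci identity (a² + b²)(c² + d²) = (ac − bd)² + (ad + bc)² = (ac + bd)² + (ad − bc)²:
  13 · 137 = 1781: from (2² + 3²)(4² + 11²), take (2·4 − 3·11, 2·11 + 3·4) = (8 − 33, 22 + 12) = (-25, 34); dropping signs (only squares matter) gives (25, 34); check 25² + 34² = 625 + 1156 = 1781 ✓.
Step 4: Order so x ≤ y and verify: 25² + 34² = 625 + 1156 = 1781 = n. ✓

n = 1781 = 25² + 34² (one valid representation with x ≤ y).


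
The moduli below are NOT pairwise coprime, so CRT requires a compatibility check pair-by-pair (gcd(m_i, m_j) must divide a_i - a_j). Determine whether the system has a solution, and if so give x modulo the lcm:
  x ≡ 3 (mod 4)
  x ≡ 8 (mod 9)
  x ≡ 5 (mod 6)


Moduli 4, 9, 6 are not pairwise coprime, so CRT works modulo lcm(m_i) when all pairwise compatibility conditions hold.
Pairwise compatibility: gcd(m_i, m_j) must divide a_i - a_j for every pair.
Merge one congruence at a time:
  Start: x ≡ 3 (mod 4).
  Combine with x ≡ 8 (mod 9): gcd(4, 9) = 1; 8 - 3 = 5, which IS divisible by 1, so compatible.
    Write x = 3 + 4·t and substitute into x ≡ 8 (mod 9): 4·t ≡ 8 − 3 = 5 (mod 9).
    The inverse of 4 mod 9 is 7 (since 4·7 = 28 = 3·9 + 1), so t ≡ 7·5 = 35 ≡ 8 (mod 9).
    Then x = 3 + 4·8 = 35, valid modulo lcm(4, 9) = 36: x ≡ 35 (mod 36).
  Combine with x ≡ 5 (mod 6): gcd(36, 6) = 6; 5 - 35 = -30, which IS divisible by 6, so compatible.
    Write x = 35 + 36·t and substitute into x ≡ 5 (mod 6): 36·t ≡ 5 − 35 = -30 (mod 6).
    Divide the congruence (and modulus) by g = 6: 6·t ≡ -5 (mod 1).
    Modulo 1 every t works; take t = 0.
    Then x = 35 + 36·0 = 35, valid modulo lcm(36, 6) = 36: x ≡ 35 (mod 36).
Verify: 35 mod 4 = 3, 35 mod 9 = 8, 35 mod 6 = 5.

x ≡ 35 (mod 36).


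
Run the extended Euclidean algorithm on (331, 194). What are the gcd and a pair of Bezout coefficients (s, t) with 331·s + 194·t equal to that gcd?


Euclidean algorithm on (331, 194) — divide until remainder is 0:
  331 = 1 · 194 + 137
  194 = 1 · 137 + 57
  137 = 2 · 57 + 23
  57 = 2 · 23 + 11
  23 = 2 · 11 + 1
  11 = 11 · 1 + 0
gcd(331, 194) = 1.
Track Bezout coefficients alongside the remainders: start with r₀ = 331 = a·1 + b·0 (s = 1, t = 0) and r₁ = 194 = a·0 + b·1 (s = 0, t = 1); each new remainder r_{k+1} = r_{k-1} − q_k·r_k inherits s_{k+1} = s_{k-1} − q_k·s_k, t_{k+1} = t_{k-1} − q_k·t_k, so r_k = a·s_k + b·t_k at every step:
  q = 1: r = 137, s = 1 − 1·0 = 1, t = 0 − 1·1 = -1  (check: 331·1 + 194·(-1) = 137)
  q = 1: r = 57, s = 0 − 1·1 = -1, t = 1 − 1·(-1) = 2  (check: 331·(-1) + 194·2 = 57)
  q = 2: r = 23, s = 1 − 2·(-1) = 3, t = -1 − 2·2 = -5  (check: 331·3 + 194·(-5) = 23)
  q = 2: r = 11, s = -1 − 2·3 = -7, t = 2 − 2·(-5) = 12  (check: 331·(-7) + 194·12 = 11)
  q = 2: r = 1, s = 3 − 2·(-7) = 17, t = -5 − 2·12 = -29  (check: 331·17 + 194·(-29) = 1)
The row with r = 1 (the gcd) gives the Bezout coefficients s = 17, t = -29.
Result: 331 · (17) + 194 · (-29) = 1.

gcd(331, 194) = 1; s = 17, t = -29 (check: 331·17 + 194·(-29) = 1).


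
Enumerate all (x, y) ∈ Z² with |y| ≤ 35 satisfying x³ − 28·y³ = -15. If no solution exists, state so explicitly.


The equation is x³ - 28y³ = -15. For fixed y, x³ = 28·y³ − 15, so a solution requires the RHS to be a perfect cube.
Strategy: iterate y from -35 to 35, compute RHS = 28·y³ − 15, and check whether it is a (positive or negative) perfect cube.
Check small values of y:
  y = 0: RHS = -15 is not a perfect cube.
  y = 1: RHS = 13 is not a perfect cube.
  y = -1: RHS = -43 is not a perfect cube.
  y = 2: RHS = 209 is not a perfect cube.
  y = -2: RHS = -239 is not a perfect cube.
  y = 3: RHS = 741 is not a perfect cube.
  y = -3: RHS = -771 is not a perfect cube.
Continuing the search up to |y| = 35 finds no solutions either.
No (x, y) in the scanned range satisfies the equation.

No integer solutions with |y| ≤ 35.


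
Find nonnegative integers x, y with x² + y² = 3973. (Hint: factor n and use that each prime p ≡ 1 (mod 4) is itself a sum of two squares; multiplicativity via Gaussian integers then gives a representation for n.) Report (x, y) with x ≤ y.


Step 1: Factor n = 3973 = 29 · 137.
Step 2: Check the mod-4 condition on each prime factor: 29 ≡ 1 (mod 4), exponent 1; 137 ≡ 1 (mod 4), exponent 1.
All primes ≡ 3 (mod 4) appear to even exponent (or don't appear), so by the two-squares theorem n IS expressible as a sum of two squares.
Step 3: Build a representation. Here n = 29 · 137 is a product of primes ≡ 1 (mod 4). Each prime p ≡ 1 (mod 4) is itself a sum of two squares; find a² by testing p − a² for a perfect square:
  29: 29 − 1² = 28, 29 − 2² = 25 = 5² ⇒ 29 = 2² + 5².
  137: 137 − 1² = 136, 137 − 2² = 133, 137 − 3² = 128, 137 − 4² = 121 = 11² ⇒ 137 = 4² + 11².
  Combine using the Brahmagupta–Fibonacci identity (a² + b²)(c² + d²) = (ac − bd)² + (ad + bc)² = (ac + bd)² + (ad − bc)²:
  29 · 137 = 3973: from (2² + 5²)(4² + 11²), take (2·4 − 5·11, 2·11 + 5·4) = (8 − 55, 22 + 20) = (-47, 42); dropping signs (only squares matter) gives (47, 42); check 47² + 42² = 2209 + 1764 = 3973 ✓.
Step 4: Order so x ≤ y and verify: 42² + 47² = 1764 + 2209 = 3973 = n. ✓

n = 3973 = 42² + 47² (one valid representation with x ≤ y).


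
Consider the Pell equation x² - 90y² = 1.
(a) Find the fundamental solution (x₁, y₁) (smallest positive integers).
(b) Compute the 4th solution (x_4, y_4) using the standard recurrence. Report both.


Step 1: Find the fundamental solution (x₁, y₁) of x² - 90y² = 1.
  Expand √90 as a continued fraction. a₀ = ⌊√90⌋ = 9; iterate m_{k+1} = d_k·a_k − m_k, d_{k+1} = (90 − m_{k+1}²)/d_k, a_{k+1} = ⌊(a₀ + m_{k+1})/d_{k+1}⌋ (starting m₀ = 0, d₀ = 1), with convergents p_k = a_k·p_{k-1} + p_{k-2}, q_k = a_k·q_{k-1} + q_{k-2} (p₋₁ = 1, q₋₁ = 0):
  k = 0: a₀ = 9; p₀/q₀ = 9/1; p₀² − 90·q₀² = 81 − 90 = -9.
  k = 1: m = 9, d = 9, a = ⌊(9 + 9)/9⌋ = 2; p/q = (2·9 + 1)/(2·1 + 0) = 19/2; p² − 90·q² = 361 − 360 = 1.
  The first convergent with p² − 90·q² = 1 gives the fundamental solution (x₁, y₁) = (19, 2).
Step 2: Apply the recurrence (x_{n+1}, y_{n+1}) = (x₁x_n + 90y₁y_n, x₁y_n + y₁x_n) repeatedly.
  From (x_1, y_1) = (19, 2): x_2 = 19·19 + 90·2·2 = 721; y_2 = 19·2 + 2·19 = 76.
  From (x_2, y_2) = (721, 76): x_3 = 19·721 + 90·2·76 = 27379; y_3 = 19·76 + 2·721 = 2886.
  From (x_3, y_3) = (27379, 2886): x_4 = 19·27379 + 90·2·2886 = 1039681; y_4 = 19·2886 + 2·27379 = 109592.
Step 3: Verify x_4² - 90·y_4² = 1080936581761 - 1080936581760 = 1 (should be 1). ✓

(x_1, y_1) = (19, 2); (x_4, y_4) = (1039681, 109592).


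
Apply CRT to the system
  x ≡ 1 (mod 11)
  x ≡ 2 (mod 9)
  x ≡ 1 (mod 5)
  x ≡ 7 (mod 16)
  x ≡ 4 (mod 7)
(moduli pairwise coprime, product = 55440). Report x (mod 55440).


Product of moduli M = 11 · 9 · 5 · 16 · 7 = 55440.
Merge one congruence at a time:
  Start: x ≡ 1 (mod 11).
  Combine with x ≡ 2 (mod 9); new modulus lcm = 99.
    Write x = 1 + 11·t and substitute into x ≡ 2 (mod 9): 11·t ≡ 2 − 1 = 1 (mod 9).
    Reduce coefficients mod 9: 2·t ≡ 1 (mod 9).
    The inverse of 2 mod 9 is 5 (since 2·5 = 10 = 1·9 + 1), so t ≡ 5·1 = 5 ≡ 5 (mod 9).
    Then x = 1 + 11·5 = 56, valid modulo lcm(11, 9) = 99: x ≡ 56 (mod 99).
  Combine with x ≡ 1 (mod 5); new modulus lcm = 495.
    Write x = 56 + 99·t and substitute into x ≡ 1 (mod 5): 99·t ≡ 1 − 56 = -55 (mod 5).
    Reduce coefficients mod 5: 4·t ≡ 0 (mod 5).
    The inverse of 4 mod 5 is 4 (since 4·4 = 16 = 3·5 + 1), so t ≡ 4·0 = 0 ≡ 0 (mod 5).
    Then x = 56 + 99·0 = 56, valid modulo lcm(99, 5) = 495: x ≡ 56 (mod 495).
  Combine with x ≡ 7 (mod 16); new modulus lcm = 7920.
    Write x = 56 + 495·t and substitute into x ≡ 7 (mod 16): 495·t ≡ 7 − 56 = -49 (mod 16).
    Reduce coefficients mod 16: 15·t ≡ 15 (mod 16).
    The inverse of 15 mod 16 is 15 (since 15·15 = 225 = 14·16 + 1), so t ≡ 15·15 = 225 ≡ 1 (mod 16).
    Then x = 56 + 495·1 = 551, valid modulo lcm(495, 16) = 7920: x ≡ 551 (mod 7920).
  Combine with x ≡ 4 (mod 7); new modulus lcm = 55440.
    Write x = 551 + 7920·t and substitute into x ≡ 4 (mod 7): 7920·t ≡ 4 − 551 = -547 (mod 7).
    Reduce coefficients mod 7: 3·t ≡ 6 (mod 7).
    The inverse of 3 mod 7 is 5 (since 3·5 = 15 = 2·7 + 1), so t ≡ 5·6 = 30 ≡ 2 (mod 7).
    Then x = 551 + 7920·2 = 16391, valid modulo lcm(7920, 7) = 55440: x ≡ 16391 (mod 55440).
Verify against each original: 16391 mod 11 = 1, 16391 mod 9 = 2, 16391 mod 5 = 1, 16391 mod 16 = 7, 16391 mod 7 = 4.

x ≡ 16391 (mod 55440).


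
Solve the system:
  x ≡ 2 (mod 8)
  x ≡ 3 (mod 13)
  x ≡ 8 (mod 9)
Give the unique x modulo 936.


Moduli 8, 13, 9 are pairwise coprime; by CRT there is a unique solution modulo M = 8 · 13 · 9 = 936.
Solve pairwise, accumulating the modulus:
  Start with x ≡ 2 (mod 8).
  Combine with x ≡ 3 (mod 13): since gcd(8, 13) = 1, we get a unique residue mod 104.
    Write x = 2 + 8·t and substitute into x ≡ 3 (mod 13): 8·t ≡ 3 − 2 = 1 (mod 13).
    The inverse of 8 mod 13 is 5 (since 8·5 = 40 = 3·13 + 1), so t ≡ 5·1 = 5 ≡ 5 (mod 13).
    Then x = 2 + 8·5 = 42, valid modulo lcm(8, 13) = 104: x ≡ 42 (mod 104).
  Combine with x ≡ 8 (mod 9): since gcd(104, 9) = 1, we get a unique residue mod 936.
    Write x = 42 + 104·t and substitute into x ≡ 8 (mod 9): 104·t ≡ 8 − 42 = -34 (mod 9).
    Reduce coefficients mod 9: 5·t ≡ 2 (mod 9).
    The inverse of 5 mod 9 is 2 (since 5·2 = 10 = 1·9 + 1), so t ≡ 2·2 = 4 ≡ 4 (mod 9).
    Then x = 42 + 104·4 = 458, valid modulo lcm(104, 9) = 936: x ≡ 458 (mod 936).
Verify: 458 mod 8 = 2 ✓, 458 mod 13 = 3 ✓, 458 mod 9 = 8 ✓.

x ≡ 458 (mod 936).


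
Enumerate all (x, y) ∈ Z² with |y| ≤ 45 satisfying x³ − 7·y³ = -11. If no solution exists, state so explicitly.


The equation is x³ - 7y³ = -11. For fixed y, x³ = 7·y³ − 11, so a solution requires the RHS to be a perfect cube.
Strategy: iterate y from -45 to 45, compute RHS = 7·y³ − 11, and check whether it is a (positive or negative) perfect cube.
Check small values of y:
  y = 0: RHS = -11 is not a perfect cube.
  y = 1: RHS = -4 is not a perfect cube.
  y = -1: RHS = -18 is not a perfect cube.
  y = 2: RHS = 45 is not a perfect cube.
  y = -2: RHS = -67 is not a perfect cube.
  y = 3: RHS = 178 is not a perfect cube.
  y = -3: RHS = -200 is not a perfect cube.
Continuing the search up to |y| = 45 finds no solutions either.
No (x, y) in the scanned range satisfies the equation.

No integer solutions with |y| ≤ 45.


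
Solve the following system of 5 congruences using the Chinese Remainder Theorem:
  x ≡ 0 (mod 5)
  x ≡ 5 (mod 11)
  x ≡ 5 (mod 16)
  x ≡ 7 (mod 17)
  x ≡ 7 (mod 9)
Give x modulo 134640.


Product of moduli M = 5 · 11 · 16 · 17 · 9 = 134640.
Merge one congruence at a time:
  Start: x ≡ 0 (mod 5).
  Combine with x ≡ 5 (mod 11); new modulus lcm = 55.
    Write x = 0 + 5·t and substitute into x ≡ 5 (mod 11): 5·t ≡ 5 − 0 = 5 (mod 11).
    The inverse of 5 mod 11 is 9 (since 5·9 = 45 = 4·11 + 1), so t ≡ 9·5 = 45 ≡ 1 (mod 11).
    Then x = 0 + 5·1 = 5, valid modulo lcm(5, 11) = 55: x ≡ 5 (mod 55).
  Combine with x ≡ 5 (mod 16); new modulus lcm = 880.
    Write x = 5 + 55·t and substitute into x ≡ 5 (mod 16): 55·t ≡ 5 − 5 = 0 (mod 16).
    Reduce coefficients mod 16: 7·t ≡ 0 (mod 16).
    The inverse of 7 mod 16 is 7 (since 7·7 = 49 = 3·16 + 1), so t ≡ 7·0 = 0 ≡ 0 (mod 16).
    Then x = 5 + 55·0 = 5, valid modulo lcm(55, 16) = 880: x ≡ 5 (mod 880).
  Combine with x ≡ 7 (mod 17); new modulus lcm = 14960.
    Write x = 5 + 880·t and substitute into x ≡ 7 (mod 17): 880·t ≡ 7 − 5 = 2 (mod 17).
    Reduce coefficients mod 17: 13·t ≡ 2 (mod 17).
    The inverse of 13 mod 17 is 4 (since 13·4 = 52 = 3·17 + 1), so t ≡ 4·2 = 8 ≡ 8 (mod 17).
    Then x = 5 + 880·8 = 7045, valid modulo lcm(880, 17) = 14960: x ≡ 7045 (mod 14960).
  Combine with x ≡ 7 (mod 9); new modulus lcm = 134640.
    Write x = 7045 + 14960·t and substitute into x ≡ 7 (mod 9): 14960·t ≡ 7 − 7045 = -7038 (mod 9).
    Reduce coefficients mod 9: 2·t ≡ 0 (mod 9).
    The inverse of 2 mod 9 is 5 (since 2·5 = 10 = 1·9 + 1), so t ≡ 5·0 = 0 ≡ 0 (mod 9).
    Then x = 7045 + 14960·0 = 7045, valid modulo lcm(14960, 9) = 134640: x ≡ 7045 (mod 134640).
Verify against each original: 7045 mod 5 = 0, 7045 mod 11 = 5, 7045 mod 16 = 5, 7045 mod 17 = 7, 7045 mod 9 = 7.

x ≡ 7045 (mod 134640).


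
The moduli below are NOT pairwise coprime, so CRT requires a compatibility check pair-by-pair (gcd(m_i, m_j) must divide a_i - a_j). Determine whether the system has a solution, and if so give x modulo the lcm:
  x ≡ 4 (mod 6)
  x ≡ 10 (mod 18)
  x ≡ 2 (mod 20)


Moduli 6, 18, 20 are not pairwise coprime, so CRT works modulo lcm(m_i) when all pairwise compatibility conditions hold.
Pairwise compatibility: gcd(m_i, m_j) must divide a_i - a_j for every pair.
Merge one congruence at a time:
  Start: x ≡ 4 (mod 6).
  Combine with x ≡ 10 (mod 18): gcd(6, 18) = 6; 10 - 4 = 6, which IS divisible by 6, so compatible.
    Write x = 4 + 6·t and substitute into x ≡ 10 (mod 18): 6·t ≡ 10 − 4 = 6 (mod 18).
    Divide the congruence (and modulus) by g = 6: 1·t ≡ 1 (mod 3).
    So t ≡ 1 (mod 3).
    Then x = 4 + 6·1 = 10, valid modulo lcm(6, 18) = 18: x ≡ 10 (mod 18).
  Combine with x ≡ 2 (mod 20): gcd(18, 20) = 2; 2 - 10 = -8, which IS divisible by 2, so compatible.
    Write x = 10 + 18·t and substitute into x ≡ 2 (mod 20): 18·t ≡ 2 − 10 = -8 (mod 20).
    Divide the congruence (and modulus) by g = 2: 9·t ≡ -4 (mod 10).
    Reduce coefficients mod 10: 9·t ≡ 6 (mod 10).
    The inverse of 9 mod 10 is 9 (since 9·9 = 81 = 8·10 + 1), so t ≡ 9·6 = 54 ≡ 4 (mod 10).
    Then x = 10 + 18·4 = 82, valid modulo lcm(18, 20) = 180: x ≡ 82 (mod 180).
Verify: 82 mod 6 = 4, 82 mod 18 = 10, 82 mod 20 = 2.

x ≡ 82 (mod 180).


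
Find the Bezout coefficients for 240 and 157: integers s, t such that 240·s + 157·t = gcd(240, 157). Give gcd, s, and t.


Euclidean algorithm on (240, 157) — divide until remainder is 0:
  240 = 1 · 157 + 83
  157 = 1 · 83 + 74
  83 = 1 · 74 + 9
  74 = 8 · 9 + 2
  9 = 4 · 2 + 1
  2 = 2 · 1 + 0
gcd(240, 157) = 1.
Track Bezout coefficients alongside the remainders: start with r₀ = 240 = a·1 + b·0 (s = 1, t = 0) and r₁ = 157 = a·0 + b·1 (s = 0, t = 1); each new remainder r_{k+1} = r_{k-1} − q_k·r_k inherits s_{k+1} = s_{k-1} − q_k·s_k, t_{k+1} = t_{k-1} − q_k·t_k, so r_k = a·s_k + b·t_k at every step:
  q = 1: r = 83, s = 1 − 1·0 = 1, t = 0 − 1·1 = -1  (check: 240·1 + 157·(-1) = 83)
  q = 1: r = 74, s = 0 − 1·1 = -1, t = 1 − 1·(-1) = 2  (check: 240·(-1) + 157·2 = 74)
  q = 1: r = 9, s = 1 − 1·(-1) = 2, t = -1 − 1·2 = -3  (check: 240·2 + 157·(-3) = 9)
  q = 8: r = 2, s = -1 − 8·2 = -17, t = 2 − 8·(-3) = 26  (check: 240·(-17) + 157·26 = 2)
  q = 4: r = 1, s = 2 − 4·(-17) = 70, t = -3 − 4·26 = -107  (check: 240·70 + 157·(-107) = 1)
The row with r = 1 (the gcd) gives the Bezout coefficients s = 70, t = -107.
Result: 240 · (70) + 157 · (-107) = 1.

gcd(240, 157) = 1; s = 70, t = -107 (check: 240·70 + 157·(-107) = 1).


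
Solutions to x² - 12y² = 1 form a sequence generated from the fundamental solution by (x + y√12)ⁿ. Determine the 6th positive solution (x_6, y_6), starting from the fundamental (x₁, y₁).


Step 1: Find the fundamental solution (x₁, y₁) of x² - 12y² = 1.
  Expand √12 as a continued fraction. a₀ = ⌊√12⌋ = 3; iterate m_{k+1} = d_k·a_k − m_k, d_{k+1} = (12 − m_{k+1}²)/d_k, a_{k+1} = ⌊(a₀ + m_{k+1})/d_{k+1}⌋ (starting m₀ = 0, d₀ = 1), with convergents p_k = a_k·p_{k-1} + p_{k-2}, q_k = a_k·q_{k-1} + q_{k-2} (p₋₁ = 1, q₋₁ = 0):
  k = 0: a₀ = 3; p₀/q₀ = 3/1; p₀² − 12·q₀² = 9 − 12 = -3.
  k = 1: m = 3, d = 3, a = ⌊(3 + 3)/3⌋ = 2; p/q = (2·3 + 1)/(2·1 + 0) = 7/2; p² − 12·q² = 49 − 48 = 1.
  The first convergent with p² − 12·q² = 1 gives the fundamental solution (x₁, y₁) = (7, 2).
Step 2: Apply the recurrence (x_{n+1}, y_{n+1}) = (x₁x_n + 12y₁y_n, x₁y_n + y₁x_n) repeatedly.
  From (x_1, y_1) = (7, 2): x_2 = 7·7 + 12·2·2 = 97; y_2 = 7·2 + 2·7 = 28.
  From (x_2, y_2) = (97, 28): x_3 = 7·97 + 12·2·28 = 1351; y_3 = 7·28 + 2·97 = 390.
  From (x_3, y_3) = (1351, 390): x_4 = 7·1351 + 12·2·390 = 18817; y_4 = 7·390 + 2·1351 = 5432.
  From (x_4, y_4) = (18817, 5432): x_5 = 7·18817 + 12·2·5432 = 262087; y_5 = 7·5432 + 2·18817 = 75658.
  From (x_5, y_5) = (262087, 75658): x_6 = 7·262087 + 12·2·75658 = 3650401; y_6 = 7·75658 + 2·262087 = 1053780.
Step 3: Verify x_6² - 12·y_6² = 13325427460801 - 13325427460800 = 1 (should be 1). ✓

(x_1, y_1) = (7, 2); (x_6, y_6) = (3650401, 1053780).


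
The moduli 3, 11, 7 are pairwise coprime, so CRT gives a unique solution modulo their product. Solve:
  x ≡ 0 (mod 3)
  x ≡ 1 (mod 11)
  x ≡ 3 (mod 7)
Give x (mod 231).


Moduli 3, 11, 7 are pairwise coprime; by CRT there is a unique solution modulo M = 3 · 11 · 7 = 231.
Solve pairwise, accumulating the modulus:
  Start with x ≡ 0 (mod 3).
  Combine with x ≡ 1 (mod 11): since gcd(3, 11) = 1, we get a unique residue mod 33.
    Write x = 0 + 3·t and substitute into x ≡ 1 (mod 11): 3·t ≡ 1 − 0 = 1 (mod 11).
    The inverse of 3 mod 11 is 4 (since 3·4 = 12 = 1·11 + 1), so t ≡ 4·1 = 4 ≡ 4 (mod 11).
    Then x = 0 + 3·4 = 12, valid modulo lcm(3, 11) = 33: x ≡ 12 (mod 33).
  Combine with x ≡ 3 (mod 7): since gcd(33, 7) = 1, we get a unique residue mod 231.
    Write x = 12 + 33·t and substitute into x ≡ 3 (mod 7): 33·t ≡ 3 − 12 = -9 (mod 7).
    Reduce coefficients mod 7: 5·t ≡ 5 (mod 7).
    The inverse of 5 mod 7 is 3 (since 5·3 = 15 = 2·7 + 1), so t ≡ 3·5 = 15 ≡ 1 (mod 7).
    Then x = 12 + 33·1 = 45, valid modulo lcm(33, 7) = 231: x ≡ 45 (mod 231).
Verify: 45 mod 3 = 0 ✓, 45 mod 11 = 1 ✓, 45 mod 7 = 3 ✓.

x ≡ 45 (mod 231).


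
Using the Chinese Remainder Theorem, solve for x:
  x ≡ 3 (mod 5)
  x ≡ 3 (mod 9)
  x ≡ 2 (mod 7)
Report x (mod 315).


Moduli 5, 9, 7 are pairwise coprime; by CRT there is a unique solution modulo M = 5 · 9 · 7 = 315.
Solve pairwise, accumulating the modulus:
  Start with x ≡ 3 (mod 5).
  Combine with x ≡ 3 (mod 9): since gcd(5, 9) = 1, we get a unique residue mod 45.
    Write x = 3 + 5·t and substitute into x ≡ 3 (mod 9): 5·t ≡ 3 − 3 = 0 (mod 9).
    The inverse of 5 mod 9 is 2 (since 5·2 = 10 = 1·9 + 1), so t ≡ 2·0 = 0 ≡ 0 (mod 9).
    Then x = 3 + 5·0 = 3, valid modulo lcm(5, 9) = 45: x ≡ 3 (mod 45).
  Combine with x ≡ 2 (mod 7): since gcd(45, 7) = 1, we get a unique residue mod 315.
    Write x = 3 + 45·t and substitute into x ≡ 2 (mod 7): 45·t ≡ 2 − 3 = -1 (mod 7).
    Reduce coefficients mod 7: 3·t ≡ 6 (mod 7).
    The inverse of 3 mod 7 is 5 (since 3·5 = 15 = 2·7 + 1), so t ≡ 5·6 = 30 ≡ 2 (mod 7).
    Then x = 3 + 45·2 = 93, valid modulo lcm(45, 7) = 315: x ≡ 93 (mod 315).
Verify: 93 mod 5 = 3 ✓, 93 mod 9 = 3 ✓, 93 mod 7 = 2 ✓.

x ≡ 93 (mod 315).


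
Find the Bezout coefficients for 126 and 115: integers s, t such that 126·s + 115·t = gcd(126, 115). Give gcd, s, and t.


Euclidean algorithm on (126, 115) — divide until remainder is 0:
  126 = 1 · 115 + 11
  115 = 10 · 11 + 5
  11 = 2 · 5 + 1
  5 = 5 · 1 + 0
gcd(126, 115) = 1.
Track Bezout coefficients alongside the remainders: start with r₀ = 126 = a·1 + b·0 (s = 1, t = 0) and r₁ = 115 = a·0 + b·1 (s = 0, t = 1); each new remainder r_{k+1} = r_{k-1} − q_k·r_k inherits s_{k+1} = s_{k-1} − q_k·s_k, t_{k+1} = t_{k-1} − q_k·t_k, so r_k = a·s_k + b·t_k at every step:
  q = 1: r = 11, s = 1 − 1·0 = 1, t = 0 − 1·1 = -1  (check: 126·1 + 115·(-1) = 11)
  q = 10: r = 5, s = 0 − 10·1 = -10, t = 1 − 10·(-1) = 11  (check: 126·(-10) + 115·11 = 5)
  q = 2: r = 1, s = 1 − 2·(-10) = 21, t = -1 − 2·11 = -23  (check: 126·21 + 115·(-23) = 1)
The row with r = 1 (the gcd) gives the Bezout coefficients s = 21, t = -23.
Result: 126 · (21) + 115 · (-23) = 1.

gcd(126, 115) = 1; s = 21, t = -23 (check: 126·21 + 115·(-23) = 1).


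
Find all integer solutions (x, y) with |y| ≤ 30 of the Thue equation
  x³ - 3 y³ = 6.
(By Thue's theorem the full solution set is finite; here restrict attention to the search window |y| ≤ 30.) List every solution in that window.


The equation is x³ - 3y³ = 6. For fixed y, x³ = 3·y³ + 6, so a solution requires the RHS to be a perfect cube.
Strategy: iterate y from -30 to 30, compute RHS = 3·y³ + 6, and check whether it is a (positive or negative) perfect cube.
Check small values of y:
  y = 0: RHS = 6 is not a perfect cube.
  y = 1: RHS = 9 is not a perfect cube.
  y = -1: RHS = 3 is not a perfect cube.
  y = 2: RHS = 30 is not a perfect cube.
  y = -2: RHS = -18 is not a perfect cube.
  y = 3: RHS = 87 is not a perfect cube.
  y = -3: RHS = -75 is not a perfect cube.
Continuing the search up to |y| = 30 finds no solutions either.
No (x, y) in the scanned range satisfies the equation.

No integer solutions with |y| ≤ 30.


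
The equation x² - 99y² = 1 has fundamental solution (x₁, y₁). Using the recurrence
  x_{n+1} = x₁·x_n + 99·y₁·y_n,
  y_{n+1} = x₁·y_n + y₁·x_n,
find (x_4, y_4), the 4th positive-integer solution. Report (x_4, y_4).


Step 1: Find the fundamental solution (x₁, y₁) of x² - 99y² = 1.
  Expand √99 as a continued fraction. a₀ = ⌊√99⌋ = 9; iterate m_{k+1} = d_k·a_k − m_k, d_{k+1} = (99 − m_{k+1}²)/d_k, a_{k+1} = ⌊(a₀ + m_{k+1})/d_{k+1}⌋ (starting m₀ = 0, d₀ = 1), with convergents p_k = a_k·p_{k-1} + p_{k-2}, q_k = a_k·q_{k-1} + q_{k-2} (p₋₁ = 1, q₋₁ = 0):
  k = 0: a₀ = 9; p₀/q₀ = 9/1; p₀² − 99·q₀² = 81 − 99 = -18.
  k = 1: m = 9, d = 18, a = ⌊(9 + 9)/18⌋ = 1; p/q = (1·9 + 1)/(1·1 + 0) = 10/1; p² − 99·q² = 100 − 99 = 1.
  The first convergent with p² − 99·q² = 1 gives the fundamental solution (x₁, y₁) = (10, 1).
Step 2: Apply the recurrence (x_{n+1}, y_{n+1}) = (x₁x_n + 99y₁y_n, x₁y_n + y₁x_n) repeatedly.
  From (x_1, y_1) = (10, 1): x_2 = 10·10 + 99·1·1 = 199; y_2 = 10·1 + 1·10 = 20.
  From (x_2, y_2) = (199, 20): x_3 = 10·199 + 99·1·20 = 3970; y_3 = 10·20 + 1·199 = 399.
  From (x_3, y_3) = (3970, 399): x_4 = 10·3970 + 99·1·399 = 79201; y_4 = 10·399 + 1·3970 = 7960.
Step 3: Verify x_4² - 99·y_4² = 6272798401 - 6272798400 = 1 (should be 1). ✓

(x_1, y_1) = (10, 1); (x_4, y_4) = (79201, 7960).


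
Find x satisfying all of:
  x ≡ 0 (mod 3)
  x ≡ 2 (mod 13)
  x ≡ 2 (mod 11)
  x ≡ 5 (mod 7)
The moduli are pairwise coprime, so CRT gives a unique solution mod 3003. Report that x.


Product of moduli M = 3 · 13 · 11 · 7 = 3003.
Merge one congruence at a time:
  Start: x ≡ 0 (mod 3).
  Combine with x ≡ 2 (mod 13); new modulus lcm = 39.
    Write x = 0 + 3·t and substitute into x ≡ 2 (mod 13): 3·t ≡ 2 − 0 = 2 (mod 13).
    The inverse of 3 mod 13 is 9 (since 3·9 = 27 = 2·13 + 1), so t ≡ 9·2 = 18 ≡ 5 (mod 13).
    Then x = 0 + 3·5 = 15, valid modulo lcm(3, 13) = 39: x ≡ 15 (mod 39).
  Combine with x ≡ 2 (mod 11); new modulus lcm = 429.
    Write x = 15 + 39·t and substitute into x ≡ 2 (mod 11): 39·t ≡ 2 − 15 = -13 (mod 11).
    Reduce coefficients mod 11: 6·t ≡ 9 (mod 11).
    The inverse of 6 mod 11 is 2 (since 6·2 = 12 = 1·11 + 1), so t ≡ 2·9 = 18 ≡ 7 (mod 11).
    Then x = 15 + 39·7 = 288, valid modulo lcm(39, 11) = 429: x ≡ 288 (mod 429).
  Combine with x ≡ 5 (mod 7); new modulus lcm = 3003.
    Write x = 288 + 429·t and substitute into x ≡ 5 (mod 7): 429·t ≡ 5 − 288 = -283 (mod 7).
    Reduce coefficients mod 7: 2·t ≡ 4 (mod 7).
    The inverse of 2 mod 7 is 4 (since 2·4 = 8 = 1·7 + 1), so t ≡ 4·4 = 16 ≡ 2 (mod 7).
    Then x = 288 + 429·2 = 1146, valid modulo lcm(429, 7) = 3003: x ≡ 1146 (mod 3003).
Verify against each original: 1146 mod 3 = 0, 1146 mod 13 = 2, 1146 mod 11 = 2, 1146 mod 7 = 5.

x ≡ 1146 (mod 3003).


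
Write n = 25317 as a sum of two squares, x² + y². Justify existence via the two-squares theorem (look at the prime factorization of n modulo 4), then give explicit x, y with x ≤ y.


Step 1: Factor n = 25317 = 3^2 · 29 · 97.
Step 2: Check the mod-4 condition on each prime factor: 3 ≡ 3 (mod 4), exponent 2 (must be even); 29 ≡ 1 (mod 4), exponent 1; 97 ≡ 1 (mod 4), exponent 1.
All primes ≡ 3 (mod 4) appear to even exponent (or don't appear), so by the two-squares theorem n IS expressible as a sum of two squares.
Step 3: Build a representation. Group n = k² · m with k = 3 and m = 29 · 97 = 2813 (a product of primes ≡ 1 (mod 4)); a representation of m scales to one of n via (k·x)² + (k·y)² = k²(x² + y²). Each prime p ≡ 1 (mod 4) is itself a sum of two squares; find a² by testing p − a² for a perfect square:
  29: 29 − 1² = 28, 29 − 2² = 25 = 5² ⇒ 29 = 2² + 5².
  97: 97 − 1² = 96, 97 − 2² = 93, 97 − 3² = 88, 97 − 4² = 81 = 9² ⇒ 97 = 4² + 9².
  Combine using the Brahmagupta–Fibonacci identity (a² + b²)(c² + d²) = (ac − bd)² + (ad + bc)² = (ac + bd)² + (ad − bc)²:
  29 · 97 = 2813: from (2² + 5²)(4² + 9²), take (2·4 − 5·9, 2·9 + 5·4) = (8 − 45, 18 + 20) = (-37, 38); dropping signs (only squares matter) gives (37, 38); check 37² + 38² = 1369 + 1444 = 2813 ✓.
  Scale by k = 3: (3·37, 3·38) = (111, 114).
Step 4: Order so x ≤ y and verify: 111² + 114² = 12321 + 12996 = 25317 = n. ✓

n = 25317 = 111² + 114² (one valid representation with x ≤ y).


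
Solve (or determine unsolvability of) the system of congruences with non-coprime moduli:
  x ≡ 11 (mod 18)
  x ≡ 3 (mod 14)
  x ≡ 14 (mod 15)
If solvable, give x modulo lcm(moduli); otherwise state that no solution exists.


Moduli 18, 14, 15 are not pairwise coprime, so CRT works modulo lcm(m_i) when all pairwise compatibility conditions hold.
Pairwise compatibility: gcd(m_i, m_j) must divide a_i - a_j for every pair.
Merge one congruence at a time:
  Start: x ≡ 11 (mod 18).
  Combine with x ≡ 3 (mod 14): gcd(18, 14) = 2; 3 - 11 = -8, which IS divisible by 2, so compatible.
    Write x = 11 + 18·t and substitute into x ≡ 3 (mod 14): 18·t ≡ 3 − 11 = -8 (mod 14).
    Divide the congruence (and modulus) by g = 2: 9·t ≡ -4 (mod 7).
    Reduce coefficients mod 7: 2·t ≡ 3 (mod 7).
    The inverse of 2 mod 7 is 4 (since 2·4 = 8 = 1·7 + 1), so t ≡ 4·3 = 12 ≡ 5 (mod 7).
    Then x = 11 + 18·5 = 101, valid modulo lcm(18, 14) = 126: x ≡ 101 (mod 126).
  Combine with x ≡ 14 (mod 15): gcd(126, 15) = 3; 14 - 101 = -87, which IS divisible by 3, so compatible.
    Write x = 101 + 126·t and substitute into x ≡ 14 (mod 15): 126·t ≡ 14 − 101 = -87 (mod 15).
    Divide the congruence (and modulus) by g = 3: 42·t ≡ -29 (mod 5).
    Reduce coefficients mod 5: 2·t ≡ 1 (mod 5).
    The inverse of 2 mod 5 is 3 (since 2·3 = 6 = 1·5 + 1), so t ≡ 3·1 = 3 ≡ 3 (mod 5).
    Then x = 101 + 126·3 = 479, valid modulo lcm(126, 15) = 630: x ≡ 479 (mod 630).
Verify: 479 mod 18 = 11, 479 mod 14 = 3, 479 mod 15 = 14.

x ≡ 479 (mod 630).


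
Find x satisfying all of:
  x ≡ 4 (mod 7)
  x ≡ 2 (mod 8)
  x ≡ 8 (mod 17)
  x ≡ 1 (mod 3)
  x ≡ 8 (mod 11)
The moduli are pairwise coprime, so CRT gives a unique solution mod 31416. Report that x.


Product of moduli M = 7 · 8 · 17 · 3 · 11 = 31416.
Merge one congruence at a time:
  Start: x ≡ 4 (mod 7).
  Combine with x ≡ 2 (mod 8); new modulus lcm = 56.
    Write x = 4 + 7·t and substitute into x ≡ 2 (mod 8): 7·t ≡ 2 − 4 = -2 (mod 8).
    Reduce coefficients mod 8: 7·t ≡ 6 (mod 8).
    The inverse of 7 mod 8 is 7 (since 7·7 = 49 = 6·8 + 1), so t ≡ 7·6 = 42 ≡ 2 (mod 8).
    Then x = 4 + 7·2 = 18, valid modulo lcm(7, 8) = 56: x ≡ 18 (mod 56).
  Combine with x ≡ 8 (mod 17); new modulus lcm = 952.
    Write x = 18 + 56·t and substitute into x ≡ 8 (mod 17): 56·t ≡ 8 − 18 = -10 (mod 17).
    Reduce coefficients mod 17: 5·t ≡ 7 (mod 17).
    The inverse of 5 mod 17 is 7 (since 5·7 = 35 = 2·17 + 1), so t ≡ 7·7 = 49 ≡ 15 (mod 17).
    Then x = 18 + 56·15 = 858, valid modulo lcm(56, 17) = 952: x ≡ 858 (mod 952).
  Combine with x ≡ 1 (mod 3); new modulus lcm = 2856.
    Write x = 858 + 952·t and substitute into x ≡ 1 (mod 3): 952·t ≡ 1 − 858 = -857 (mod 3).
    Reduce coefficients mod 3: 1·t ≡ 1 (mod 3).
    So t ≡ 1 (mod 3).
    Then x = 858 + 952·1 = 1810, valid modulo lcm(952, 3) = 2856: x ≡ 1810 (mod 2856).
  Combine with x ≡ 8 (mod 11); new modulus lcm = 31416.
    Write x = 1810 + 2856·t and substitute into x ≡ 8 (mod 11): 2856·t ≡ 8 − 1810 = -1802 (mod 11).
    Reduce coefficients mod 11: 7·t ≡ 2 (mod 11).
    The inverse of 7 mod 11 is 8 (since 7·8 = 56 = 5·11 + 1), so t ≡ 8·2 = 16 ≡ 5 (mod 11).
    Then x = 1810 + 2856·5 = 16090, valid modulo lcm(2856, 11) = 31416: x ≡ 16090 (mod 31416).
Verify against each original: 16090 mod 7 = 4, 16090 mod 8 = 2, 16090 mod 17 = 8, 16090 mod 3 = 1, 16090 mod 11 = 8.

x ≡ 16090 (mod 31416).


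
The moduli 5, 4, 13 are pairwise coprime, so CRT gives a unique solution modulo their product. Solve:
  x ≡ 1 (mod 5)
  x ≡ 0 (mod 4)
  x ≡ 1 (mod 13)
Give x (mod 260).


Moduli 5, 4, 13 are pairwise coprime; by CRT there is a unique solution modulo M = 5 · 4 · 13 = 260.
Solve pairwise, accumulating the modulus:
  Start with x ≡ 1 (mod 5).
  Combine with x ≡ 0 (mod 4): since gcd(5, 4) = 1, we get a unique residue mod 20.
    Write x = 1 + 5·t and substitute into x ≡ 0 (mod 4): 5·t ≡ 0 − 1 = -1 (mod 4).
    Reduce coefficients mod 4: 1·t ≡ 3 (mod 4).
    So t ≡ 3 (mod 4).
    Then x = 1 + 5·3 = 16, valid modulo lcm(5, 4) = 20: x ≡ 16 (mod 20).
  Combine with x ≡ 1 (mod 13): since gcd(20, 13) = 1, we get a unique residue mod 260.
    Write x = 16 + 20·t and substitute into x ≡ 1 (mod 13): 20·t ≡ 1 − 16 = -15 (mod 13).
    Reduce coefficients mod 13: 7·t ≡ 11 (mod 13).
    The inverse of 7 mod 13 is 2 (since 7·2 = 14 = 1·13 + 1), so t ≡ 2·11 = 22 ≡ 9 (mod 13).
    Then x = 16 + 20·9 = 196, valid modulo lcm(20, 13) = 260: x ≡ 196 (mod 260).
Verify: 196 mod 5 = 1 ✓, 196 mod 4 = 0 ✓, 196 mod 13 = 1 ✓.

x ≡ 196 (mod 260).


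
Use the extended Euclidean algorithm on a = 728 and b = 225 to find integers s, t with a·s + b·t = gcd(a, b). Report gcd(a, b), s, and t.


Euclidean algorithm on (728, 225) — divide until remainder is 0:
  728 = 3 · 225 + 53
  225 = 4 · 53 + 13
  53 = 4 · 13 + 1
  13 = 13 · 1 + 0
gcd(728, 225) = 1.
Track Bezout coefficients alongside the remainders: start with r₀ = 728 = a·1 + b·0 (s = 1, t = 0) and r₁ = 225 = a·0 + b·1 (s = 0, t = 1); each new remainder r_{k+1} = r_{k-1} − q_k·r_k inherits s_{k+1} = s_{k-1} − q_k·s_k, t_{k+1} = t_{k-1} − q_k·t_k, so r_k = a·s_k + b·t_k at every step:
  q = 3: r = 53, s = 1 − 3·0 = 1, t = 0 − 3·1 = -3  (check: 728·1 + 225·(-3) = 53)
  q = 4: r = 13, s = 0 − 4·1 = -4, t = 1 − 4·(-3) = 13  (check: 728·(-4) + 225·13 = 13)
  q = 4: r = 1, s = 1 − 4·(-4) = 17, t = -3 − 4·13 = -55  (check: 728·17 + 225·(-55) = 1)
The row with r = 1 (the gcd) gives the Bezout coefficients s = 17, t = -55.
Result: 728 · (17) + 225 · (-55) = 1.

gcd(728, 225) = 1; s = 17, t = -55 (check: 728·17 + 225·(-55) = 1).
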